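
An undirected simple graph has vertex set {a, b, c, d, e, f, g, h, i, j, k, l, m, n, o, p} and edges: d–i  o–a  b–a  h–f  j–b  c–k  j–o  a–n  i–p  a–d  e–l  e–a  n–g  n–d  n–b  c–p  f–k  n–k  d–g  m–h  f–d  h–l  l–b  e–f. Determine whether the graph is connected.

Starting from a and exploring outward reaches every vertex (a, d, b, o, n, e, i, f, g, l, j, k, p, h, c, m); the graph is connected.

Yes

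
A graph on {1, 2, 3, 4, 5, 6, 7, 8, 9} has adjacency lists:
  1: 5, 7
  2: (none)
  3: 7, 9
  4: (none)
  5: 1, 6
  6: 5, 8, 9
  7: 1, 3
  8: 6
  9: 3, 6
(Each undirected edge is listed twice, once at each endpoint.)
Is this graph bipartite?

A valid 2-coloring puts {2, 4, 5, 7, 8, 9} on one side and {1, 3, 6} on the other; every edge crosses between the two sides.

Yes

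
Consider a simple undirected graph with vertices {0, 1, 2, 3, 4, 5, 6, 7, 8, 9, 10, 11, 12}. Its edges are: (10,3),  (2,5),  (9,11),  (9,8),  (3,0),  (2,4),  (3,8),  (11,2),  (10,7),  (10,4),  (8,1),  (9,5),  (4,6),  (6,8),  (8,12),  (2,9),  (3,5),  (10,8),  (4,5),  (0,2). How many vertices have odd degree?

Degrees: 0:2, 1:1, 2:5, 3:4, 4:4, 5:4, 6:2, 7:1, 8:6, 9:4, 10:4, 11:2, 12:1
Odd-degree vertices: 1, 2, 7, 12.

4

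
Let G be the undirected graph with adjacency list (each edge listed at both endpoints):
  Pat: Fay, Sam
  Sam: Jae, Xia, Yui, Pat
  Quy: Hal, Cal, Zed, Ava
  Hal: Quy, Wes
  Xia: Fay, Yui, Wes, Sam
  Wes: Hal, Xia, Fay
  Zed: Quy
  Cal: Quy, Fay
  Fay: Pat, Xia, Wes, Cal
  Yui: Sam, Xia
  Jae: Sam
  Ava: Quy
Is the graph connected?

Yes

A breadth-first search from Pat visits Pat, Fay, Sam, Cal, Wes, Xia, Yui, Jae, Quy, Hal, Zed, Ava — all 12 vertices — so the graph is connected.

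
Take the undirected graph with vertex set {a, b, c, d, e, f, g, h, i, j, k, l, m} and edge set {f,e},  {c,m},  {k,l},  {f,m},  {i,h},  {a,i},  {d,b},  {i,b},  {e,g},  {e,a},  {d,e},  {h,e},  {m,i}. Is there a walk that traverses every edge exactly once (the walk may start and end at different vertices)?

Degrees: a:2, b:2, c:1, d:2, e:5, f:2, g:1, h:2, i:4, j:0, k:1, l:1, m:3
Odd-degree vertices: c, e, g, k, l, m (6 total).
With 6 odd-degree vertices (more than two), no single trail can use every edge.

No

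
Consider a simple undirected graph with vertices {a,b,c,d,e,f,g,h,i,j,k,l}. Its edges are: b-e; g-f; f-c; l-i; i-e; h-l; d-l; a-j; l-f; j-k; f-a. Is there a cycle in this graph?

The graph has 12 vertices, 11 edges, and 1 connected component.
A forest on 12 vertices with 1 component has exactly 11 edges, which matches — so no cycle.

No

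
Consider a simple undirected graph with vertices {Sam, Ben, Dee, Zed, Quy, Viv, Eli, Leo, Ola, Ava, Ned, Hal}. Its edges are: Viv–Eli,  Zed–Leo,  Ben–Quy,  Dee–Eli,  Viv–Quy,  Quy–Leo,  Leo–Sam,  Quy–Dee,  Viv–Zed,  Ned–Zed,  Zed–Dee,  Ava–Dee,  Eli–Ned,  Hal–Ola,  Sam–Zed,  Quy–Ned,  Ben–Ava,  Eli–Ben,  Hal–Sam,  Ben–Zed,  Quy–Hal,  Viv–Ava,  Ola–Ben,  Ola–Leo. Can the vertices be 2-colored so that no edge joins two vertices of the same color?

Leo-Zed-Sam-Leo is an odd cycle (length 3), and a bipartite graph can contain only even cycles.

No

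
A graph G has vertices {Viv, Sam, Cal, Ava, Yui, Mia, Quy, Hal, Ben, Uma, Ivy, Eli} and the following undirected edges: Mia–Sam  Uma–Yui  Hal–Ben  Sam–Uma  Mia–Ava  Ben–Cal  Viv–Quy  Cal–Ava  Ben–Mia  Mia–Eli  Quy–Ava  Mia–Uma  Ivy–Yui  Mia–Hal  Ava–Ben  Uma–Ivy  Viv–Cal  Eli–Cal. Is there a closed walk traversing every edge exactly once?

Yes

Degrees: Viv:2, Sam:2, Cal:4, Ava:4, Yui:2, Mia:6, Quy:2, Hal:2, Ben:4, Uma:4, Ivy:2, Eli:2
Every vertex has even degree and the edges form a single connected piece, so an Eulerian circuit exists.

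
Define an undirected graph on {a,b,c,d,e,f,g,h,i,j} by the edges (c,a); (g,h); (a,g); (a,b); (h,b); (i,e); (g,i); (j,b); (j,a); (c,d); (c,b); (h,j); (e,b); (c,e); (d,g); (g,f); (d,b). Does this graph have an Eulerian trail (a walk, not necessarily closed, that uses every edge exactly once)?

No

Degrees: a:4, b:6, c:4, d:3, e:3, f:1, g:5, h:3, i:2, j:3
Odd-degree vertices: d, e, f, g, h, j (6 total).
With 6 odd-degree vertices (more than two), no single trail can use every edge.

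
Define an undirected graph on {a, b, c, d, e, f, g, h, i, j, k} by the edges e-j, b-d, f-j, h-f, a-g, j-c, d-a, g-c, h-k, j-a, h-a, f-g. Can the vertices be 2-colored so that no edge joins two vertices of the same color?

Yes

A valid 2-coloring puts {d, g, h, i, j} on one side and {a, b, c, e, f, k} on the other; every edge crosses between the two sides.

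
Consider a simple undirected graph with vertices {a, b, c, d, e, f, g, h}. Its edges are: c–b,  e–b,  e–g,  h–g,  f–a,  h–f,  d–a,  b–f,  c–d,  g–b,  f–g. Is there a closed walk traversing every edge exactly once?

Yes

Degrees: a:2, b:4, c:2, d:2, e:2, f:4, g:4, h:2
All degrees are even and the non-isolated vertices are connected — an Eulerian circuit exists.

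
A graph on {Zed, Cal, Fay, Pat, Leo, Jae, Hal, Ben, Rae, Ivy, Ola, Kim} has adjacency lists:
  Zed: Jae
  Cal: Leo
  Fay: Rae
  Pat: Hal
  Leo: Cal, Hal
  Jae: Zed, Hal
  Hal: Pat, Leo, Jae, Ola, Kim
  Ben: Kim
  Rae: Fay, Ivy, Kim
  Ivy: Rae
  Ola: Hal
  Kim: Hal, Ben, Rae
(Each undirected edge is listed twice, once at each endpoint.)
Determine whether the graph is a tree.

|V| = 12, |E| = 11.
Connected and |E| = |V| - 1, which characterizes a tree.

Yes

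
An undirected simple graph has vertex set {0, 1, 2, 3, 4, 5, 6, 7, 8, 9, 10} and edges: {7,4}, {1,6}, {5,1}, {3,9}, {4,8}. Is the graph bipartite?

Yes

A valid 2-coloring puts {0, 2, 5, 6, 7, 8, 9, 10} on one side and {1, 3, 4} on the other; every edge crosses between the two sides.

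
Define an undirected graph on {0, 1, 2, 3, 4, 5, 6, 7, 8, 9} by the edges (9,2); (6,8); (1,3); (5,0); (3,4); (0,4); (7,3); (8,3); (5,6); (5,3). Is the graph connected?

No

Component: {2, 9}
Component: {0, 1, 3, 4, 5, 6, 7, 8}
No edge joins these 2 groups, so the graph is disconnected.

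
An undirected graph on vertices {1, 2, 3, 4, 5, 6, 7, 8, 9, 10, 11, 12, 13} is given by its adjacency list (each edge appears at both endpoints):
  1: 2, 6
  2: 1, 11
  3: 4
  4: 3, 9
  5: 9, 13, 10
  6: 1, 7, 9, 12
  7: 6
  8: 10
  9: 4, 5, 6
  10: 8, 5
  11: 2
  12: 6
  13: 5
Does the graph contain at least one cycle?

No

The graph has 13 vertices, 12 edges, and 1 connected component.
Since 12 = 13 - 1, the graph is a forest and contains no cycle.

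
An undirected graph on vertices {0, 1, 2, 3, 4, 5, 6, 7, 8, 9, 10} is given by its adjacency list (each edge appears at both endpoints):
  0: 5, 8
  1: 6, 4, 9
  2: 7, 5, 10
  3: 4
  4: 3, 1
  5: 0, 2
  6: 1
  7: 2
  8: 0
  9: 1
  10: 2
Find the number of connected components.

Component: {1, 3, 4, 6, 9}
Component: {0, 2, 5, 7, 8, 10}

2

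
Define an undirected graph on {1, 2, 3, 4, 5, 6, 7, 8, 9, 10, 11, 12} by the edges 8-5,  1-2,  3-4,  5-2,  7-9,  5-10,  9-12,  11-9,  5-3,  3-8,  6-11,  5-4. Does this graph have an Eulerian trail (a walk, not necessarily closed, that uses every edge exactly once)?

Degrees: 1:1, 2:2, 3:3, 4:2, 5:5, 6:1, 7:1, 8:2, 9:3, 10:1, 11:2, 12:1
Odd-degree vertices: 1, 3, 5, 6, 7, 9, 10, 12 (8 total).
An Eulerian trail requires 0 or 2 odd-degree vertices; here there are 8.

No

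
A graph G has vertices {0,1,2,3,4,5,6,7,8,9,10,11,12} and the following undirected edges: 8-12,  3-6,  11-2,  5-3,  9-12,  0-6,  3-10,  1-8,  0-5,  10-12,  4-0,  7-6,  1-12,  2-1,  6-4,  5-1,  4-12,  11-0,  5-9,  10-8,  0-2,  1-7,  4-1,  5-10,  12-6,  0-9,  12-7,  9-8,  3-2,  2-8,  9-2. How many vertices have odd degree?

Degrees: 0:6, 1:6, 2:6, 3:4, 4:4, 5:5, 6:5, 7:3, 8:5, 9:5, 10:4, 11:2, 12:7
Odd-degree vertices: 5, 6, 7, 8, 9, 12.

6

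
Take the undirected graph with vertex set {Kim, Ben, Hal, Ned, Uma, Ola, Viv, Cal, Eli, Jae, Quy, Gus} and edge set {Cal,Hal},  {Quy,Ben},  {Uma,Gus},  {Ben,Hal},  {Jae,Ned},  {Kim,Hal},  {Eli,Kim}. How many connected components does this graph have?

5

Component: {Ola}
Component: {Viv}
Component: {Ned, Jae}
Component: {Uma, Gus}
Component: {Kim, Ben, Hal, Cal, Eli, Quy}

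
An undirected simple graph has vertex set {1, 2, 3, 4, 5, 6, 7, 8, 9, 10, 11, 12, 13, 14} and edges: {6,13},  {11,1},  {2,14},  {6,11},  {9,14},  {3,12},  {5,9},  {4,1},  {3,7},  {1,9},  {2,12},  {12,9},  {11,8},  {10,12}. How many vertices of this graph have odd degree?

8

Degrees: 1:3, 2:2, 3:2, 4:1, 5:1, 6:2, 7:1, 8:1, 9:4, 10:1, 11:3, 12:4, 13:1, 14:2
Odd-degree vertices: 1, 4, 5, 7, 8, 10, 11, 13.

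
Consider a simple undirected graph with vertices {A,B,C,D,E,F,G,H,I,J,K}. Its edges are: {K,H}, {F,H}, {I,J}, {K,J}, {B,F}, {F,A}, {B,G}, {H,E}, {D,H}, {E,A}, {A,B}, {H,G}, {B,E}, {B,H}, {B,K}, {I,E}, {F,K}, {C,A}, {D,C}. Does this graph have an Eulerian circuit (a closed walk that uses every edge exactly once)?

Degrees: A:4, B:6, C:2, D:2, E:4, F:4, G:2, H:6, I:2, J:2, K:4
All degrees are even and the non-isolated vertices are connected — an Eulerian circuit exists.

Yes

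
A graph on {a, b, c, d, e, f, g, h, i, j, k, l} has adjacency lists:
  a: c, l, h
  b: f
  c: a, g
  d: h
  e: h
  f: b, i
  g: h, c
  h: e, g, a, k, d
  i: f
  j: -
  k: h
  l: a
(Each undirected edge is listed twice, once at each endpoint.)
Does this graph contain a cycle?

Yes

The graph has 12 vertices, 10 edges, and 3 connected components.
One cycle is a-h-g-c-a.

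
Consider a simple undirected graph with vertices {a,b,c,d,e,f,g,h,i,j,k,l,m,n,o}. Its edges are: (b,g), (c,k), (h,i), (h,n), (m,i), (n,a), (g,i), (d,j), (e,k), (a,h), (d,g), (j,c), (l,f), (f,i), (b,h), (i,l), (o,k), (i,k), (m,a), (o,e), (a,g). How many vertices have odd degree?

Degrees: a:4, b:2, c:2, d:2, e:2, f:2, g:4, h:4, i:6, j:2, k:4, l:2, m:2, n:2, o:2
Odd-degree vertices: none.

0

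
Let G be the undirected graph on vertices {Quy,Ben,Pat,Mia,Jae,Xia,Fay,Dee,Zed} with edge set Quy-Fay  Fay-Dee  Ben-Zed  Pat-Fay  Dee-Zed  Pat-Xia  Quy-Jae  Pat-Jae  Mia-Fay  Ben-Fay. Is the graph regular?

No

Degrees: Quy:2, Ben:2, Pat:3, Mia:1, Jae:2, Xia:1, Fay:5, Dee:2, Zed:2
Degrees are not all equal (e.g. deg(Mia)=1 but deg(Fay)=5); not regular.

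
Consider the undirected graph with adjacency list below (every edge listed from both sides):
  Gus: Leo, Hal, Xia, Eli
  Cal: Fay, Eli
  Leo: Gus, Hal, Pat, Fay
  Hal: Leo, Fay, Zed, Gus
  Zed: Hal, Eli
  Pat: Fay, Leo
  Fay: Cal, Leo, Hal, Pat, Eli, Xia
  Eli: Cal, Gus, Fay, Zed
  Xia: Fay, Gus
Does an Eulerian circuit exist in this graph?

Degrees: Gus:4, Cal:2, Leo:4, Hal:4, Zed:2, Pat:2, Fay:6, Eli:4, Xia:2
All degrees are even and the non-isolated vertices are connected — an Eulerian circuit exists.

Yes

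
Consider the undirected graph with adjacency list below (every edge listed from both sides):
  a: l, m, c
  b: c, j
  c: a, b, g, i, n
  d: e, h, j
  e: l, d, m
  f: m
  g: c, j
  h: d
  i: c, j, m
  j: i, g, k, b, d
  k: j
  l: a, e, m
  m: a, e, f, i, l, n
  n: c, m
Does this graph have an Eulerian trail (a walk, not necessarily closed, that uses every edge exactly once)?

No

Degrees: a:3, b:2, c:5, d:3, e:3, f:1, g:2, h:1, i:3, j:5, k:1, l:3, m:6, n:2
Odd-degree vertices: a, c, d, e, f, h, i, j, k, l (10 total).
An Eulerian trail requires 0 or 2 odd-degree vertices; here there are 10.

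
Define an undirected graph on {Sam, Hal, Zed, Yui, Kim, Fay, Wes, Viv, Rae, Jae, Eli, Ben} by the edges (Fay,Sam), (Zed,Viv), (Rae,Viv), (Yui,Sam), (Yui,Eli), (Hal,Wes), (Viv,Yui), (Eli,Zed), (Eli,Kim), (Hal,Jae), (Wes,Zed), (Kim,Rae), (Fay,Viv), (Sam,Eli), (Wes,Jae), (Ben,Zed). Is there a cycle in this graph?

The graph has 12 vertices, 16 edges, and 1 connected component.
One cycle is Wes-Hal-Jae-Wes.

Yes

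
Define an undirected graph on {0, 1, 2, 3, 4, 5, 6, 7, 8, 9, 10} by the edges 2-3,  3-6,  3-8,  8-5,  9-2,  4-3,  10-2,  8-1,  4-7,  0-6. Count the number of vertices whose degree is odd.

Degrees: 0:1, 1:1, 2:3, 3:4, 4:2, 5:1, 6:2, 7:1, 8:3, 9:1, 10:1
Odd-degree vertices: 0, 1, 2, 5, 7, 8, 9, 10.

8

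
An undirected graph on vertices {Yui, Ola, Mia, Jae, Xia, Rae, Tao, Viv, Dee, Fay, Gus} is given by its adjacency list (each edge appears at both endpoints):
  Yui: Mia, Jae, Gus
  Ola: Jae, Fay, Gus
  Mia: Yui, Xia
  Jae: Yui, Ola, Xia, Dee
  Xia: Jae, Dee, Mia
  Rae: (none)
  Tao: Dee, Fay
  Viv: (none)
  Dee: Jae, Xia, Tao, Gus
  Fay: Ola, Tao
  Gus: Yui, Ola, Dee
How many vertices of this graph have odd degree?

Degrees: Yui:3, Ola:3, Mia:2, Jae:4, Xia:3, Rae:0, Tao:2, Viv:0, Dee:4, Fay:2, Gus:3
Odd-degree vertices: Yui, Ola, Xia, Gus.

4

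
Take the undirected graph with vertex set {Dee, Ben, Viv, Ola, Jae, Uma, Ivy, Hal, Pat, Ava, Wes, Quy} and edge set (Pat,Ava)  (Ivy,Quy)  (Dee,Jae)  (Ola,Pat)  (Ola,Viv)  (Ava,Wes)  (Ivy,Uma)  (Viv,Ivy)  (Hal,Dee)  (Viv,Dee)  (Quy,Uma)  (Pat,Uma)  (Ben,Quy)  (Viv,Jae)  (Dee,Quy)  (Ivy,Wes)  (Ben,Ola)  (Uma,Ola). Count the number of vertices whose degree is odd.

2

Degrees: Dee:4, Ben:2, Viv:4, Ola:4, Jae:2, Uma:4, Ivy:4, Hal:1, Pat:3, Ava:2, Wes:2, Quy:4
Odd-degree vertices: Hal, Pat.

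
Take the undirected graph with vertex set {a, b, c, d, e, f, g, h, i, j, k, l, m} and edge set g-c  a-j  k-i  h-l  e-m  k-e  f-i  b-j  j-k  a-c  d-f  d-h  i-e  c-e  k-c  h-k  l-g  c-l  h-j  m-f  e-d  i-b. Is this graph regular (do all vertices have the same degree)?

Degrees: a:2, b:2, c:5, d:3, e:5, f:3, g:2, h:4, i:4, j:4, k:5, l:3, m:2
Vertex a has degree 2 while c has degree 5, so the graph is not regular.

No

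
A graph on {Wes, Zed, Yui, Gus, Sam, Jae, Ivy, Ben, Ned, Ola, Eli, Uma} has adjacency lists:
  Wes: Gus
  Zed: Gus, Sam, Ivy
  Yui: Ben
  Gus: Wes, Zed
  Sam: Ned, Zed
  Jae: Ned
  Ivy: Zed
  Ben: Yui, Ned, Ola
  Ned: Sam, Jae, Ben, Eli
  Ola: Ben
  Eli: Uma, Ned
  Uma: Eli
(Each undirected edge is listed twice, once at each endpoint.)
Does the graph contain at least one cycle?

No

The graph has 12 vertices, 11 edges, and 1 connected component.
A forest on 12 vertices with 1 component has exactly 11 edges, which matches — so no cycle.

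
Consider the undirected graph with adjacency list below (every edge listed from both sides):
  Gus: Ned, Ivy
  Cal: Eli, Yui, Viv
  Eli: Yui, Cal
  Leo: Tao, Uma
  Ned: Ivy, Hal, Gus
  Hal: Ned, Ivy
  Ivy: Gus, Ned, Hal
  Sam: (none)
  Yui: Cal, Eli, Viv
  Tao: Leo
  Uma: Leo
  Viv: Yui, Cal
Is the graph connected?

Component: {Sam}
Component: {Leo, Tao, Uma}
Component: {Gus, Ned, Hal, Ivy}
Component: {Cal, Eli, Yui, Viv}
There are 4 separate components, so the graph is not connected.

No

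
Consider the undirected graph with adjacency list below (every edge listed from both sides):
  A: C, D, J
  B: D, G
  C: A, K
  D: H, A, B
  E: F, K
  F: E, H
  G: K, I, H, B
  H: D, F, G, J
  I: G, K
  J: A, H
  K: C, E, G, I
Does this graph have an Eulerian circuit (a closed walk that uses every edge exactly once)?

Degrees: A:3, B:2, C:2, D:3, E:2, F:2, G:4, H:4, I:2, J:2, K:4
Vertices with odd degree: A, D. An Eulerian circuit requires all degrees even.

No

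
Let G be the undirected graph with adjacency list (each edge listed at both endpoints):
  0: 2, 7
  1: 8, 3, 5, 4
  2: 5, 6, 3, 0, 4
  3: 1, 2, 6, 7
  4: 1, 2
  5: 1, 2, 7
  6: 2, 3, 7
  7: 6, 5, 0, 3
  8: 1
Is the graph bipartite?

No

3-6-2-3 is an odd cycle (length 3), and a bipartite graph can contain only even cycles.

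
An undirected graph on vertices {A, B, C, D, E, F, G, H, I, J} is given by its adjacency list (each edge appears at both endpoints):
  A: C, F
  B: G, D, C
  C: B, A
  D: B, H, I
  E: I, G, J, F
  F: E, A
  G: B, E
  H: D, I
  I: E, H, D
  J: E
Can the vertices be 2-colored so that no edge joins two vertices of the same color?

No

H-D-I-H is an odd cycle (length 3), and a bipartite graph can contain only even cycles.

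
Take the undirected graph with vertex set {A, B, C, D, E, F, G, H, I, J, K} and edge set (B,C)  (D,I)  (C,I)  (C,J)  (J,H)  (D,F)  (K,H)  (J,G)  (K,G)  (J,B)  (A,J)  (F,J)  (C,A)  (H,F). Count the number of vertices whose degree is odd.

2

Degrees: A:2, B:2, C:4, D:2, E:0, F:3, G:2, H:3, I:2, J:6, K:2
Odd-degree vertices: F, H.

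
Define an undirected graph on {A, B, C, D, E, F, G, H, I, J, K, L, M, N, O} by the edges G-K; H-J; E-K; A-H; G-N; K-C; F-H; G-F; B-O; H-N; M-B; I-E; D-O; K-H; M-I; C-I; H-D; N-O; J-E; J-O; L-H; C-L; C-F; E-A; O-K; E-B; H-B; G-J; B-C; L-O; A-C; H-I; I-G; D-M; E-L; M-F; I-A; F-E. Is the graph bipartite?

The cycle I-A-C-I has length 3, which is odd, so the graph is not bipartite.

No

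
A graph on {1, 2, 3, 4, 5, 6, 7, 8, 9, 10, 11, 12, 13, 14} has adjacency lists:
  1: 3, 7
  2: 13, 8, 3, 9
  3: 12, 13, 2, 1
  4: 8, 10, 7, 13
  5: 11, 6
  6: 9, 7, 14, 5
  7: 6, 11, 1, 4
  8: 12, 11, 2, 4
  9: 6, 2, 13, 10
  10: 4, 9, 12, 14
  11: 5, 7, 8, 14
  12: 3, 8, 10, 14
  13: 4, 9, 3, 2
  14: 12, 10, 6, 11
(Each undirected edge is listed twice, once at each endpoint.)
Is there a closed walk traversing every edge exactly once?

Degrees: 1:2, 2:4, 3:4, 4:4, 5:2, 6:4, 7:4, 8:4, 9:4, 10:4, 11:4, 12:4, 13:4, 14:4
Every vertex has even degree and the edges form a single connected piece, so an Eulerian circuit exists.

Yes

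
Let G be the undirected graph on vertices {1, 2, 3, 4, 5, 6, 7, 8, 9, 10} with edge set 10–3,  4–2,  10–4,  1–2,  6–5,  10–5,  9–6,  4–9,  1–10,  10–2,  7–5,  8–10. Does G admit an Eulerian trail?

Degrees: 1:2, 2:3, 3:1, 4:3, 5:3, 6:2, 7:1, 8:1, 9:2, 10:6
Odd-degree vertices: 2, 3, 4, 5, 7, 8 (6 total).
An Eulerian trail requires 0 or 2 odd-degree vertices; here there are 6.

No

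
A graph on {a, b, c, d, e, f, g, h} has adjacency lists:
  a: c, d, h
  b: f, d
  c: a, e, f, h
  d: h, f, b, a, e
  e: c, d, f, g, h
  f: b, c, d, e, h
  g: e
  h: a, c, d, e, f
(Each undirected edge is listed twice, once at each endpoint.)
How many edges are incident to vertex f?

5

Neighbors of f: b, c, d, e, h.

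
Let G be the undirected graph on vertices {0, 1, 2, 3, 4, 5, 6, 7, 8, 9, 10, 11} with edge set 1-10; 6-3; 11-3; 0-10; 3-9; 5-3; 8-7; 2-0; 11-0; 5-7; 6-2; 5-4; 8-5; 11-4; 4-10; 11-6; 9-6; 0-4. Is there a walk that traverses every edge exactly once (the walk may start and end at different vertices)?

Degrees: 0:4, 1:1, 2:2, 3:4, 4:4, 5:4, 6:4, 7:2, 8:2, 9:2, 10:3, 11:4
Odd-degree vertices: 1, 10 (2 total).
With 2 odd-degree vertices and all edges in one connected piece, an Eulerian trail exists (from 1 to 10).

Yes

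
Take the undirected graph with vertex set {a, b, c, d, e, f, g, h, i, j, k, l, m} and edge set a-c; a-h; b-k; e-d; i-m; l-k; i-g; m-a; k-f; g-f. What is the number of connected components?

Component: {j}
Component: {d, e}
Component: {a, b, c, f, g, h, i, k, l, m}

3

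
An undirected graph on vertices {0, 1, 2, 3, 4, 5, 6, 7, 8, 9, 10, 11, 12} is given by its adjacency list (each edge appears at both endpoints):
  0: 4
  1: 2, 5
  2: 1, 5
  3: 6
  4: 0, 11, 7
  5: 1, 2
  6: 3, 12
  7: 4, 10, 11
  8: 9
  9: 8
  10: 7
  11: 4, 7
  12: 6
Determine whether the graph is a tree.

No

The graph has 13 vertices and 11 edges.
It is not connected, so it is not a tree.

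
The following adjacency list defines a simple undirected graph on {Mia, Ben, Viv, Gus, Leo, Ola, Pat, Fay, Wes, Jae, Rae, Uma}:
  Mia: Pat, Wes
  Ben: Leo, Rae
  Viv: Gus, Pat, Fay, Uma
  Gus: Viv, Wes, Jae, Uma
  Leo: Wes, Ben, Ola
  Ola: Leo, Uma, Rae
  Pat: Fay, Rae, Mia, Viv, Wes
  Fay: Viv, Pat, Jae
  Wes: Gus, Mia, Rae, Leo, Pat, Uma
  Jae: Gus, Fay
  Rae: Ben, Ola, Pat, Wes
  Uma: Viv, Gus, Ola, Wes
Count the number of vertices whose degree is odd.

4

Degrees: Mia:2, Ben:2, Viv:4, Gus:4, Leo:3, Ola:3, Pat:5, Fay:3, Wes:6, Jae:2, Rae:4, Uma:4
Odd-degree vertices: Leo, Ola, Pat, Fay.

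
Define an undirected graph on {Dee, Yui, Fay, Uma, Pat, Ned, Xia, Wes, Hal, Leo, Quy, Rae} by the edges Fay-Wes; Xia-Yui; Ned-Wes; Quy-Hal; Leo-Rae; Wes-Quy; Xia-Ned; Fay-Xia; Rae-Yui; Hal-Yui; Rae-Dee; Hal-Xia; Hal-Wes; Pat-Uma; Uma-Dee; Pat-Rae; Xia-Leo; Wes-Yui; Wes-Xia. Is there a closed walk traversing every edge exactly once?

Degrees: Dee:2, Yui:4, Fay:2, Uma:2, Pat:2, Ned:2, Xia:6, Wes:6, Hal:4, Leo:2, Quy:2, Rae:4
All degrees are even and the non-isolated vertices are connected — an Eulerian circuit exists.

Yes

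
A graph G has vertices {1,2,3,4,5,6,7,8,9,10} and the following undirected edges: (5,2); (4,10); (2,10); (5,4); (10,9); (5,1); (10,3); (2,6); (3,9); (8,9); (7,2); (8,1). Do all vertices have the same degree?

Degrees: 1:2, 2:4, 3:2, 4:2, 5:3, 6:1, 7:1, 8:2, 9:3, 10:4
Degrees are not all equal (e.g. deg(6)=1 but deg(2)=4); not regular.

No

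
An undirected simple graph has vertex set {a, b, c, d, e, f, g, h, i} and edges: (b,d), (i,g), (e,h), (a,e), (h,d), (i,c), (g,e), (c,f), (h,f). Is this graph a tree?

No

The graph has 9 vertices and 9 edges.
Connected but with 9 > 8 edges, so it has a cycle and is not a tree.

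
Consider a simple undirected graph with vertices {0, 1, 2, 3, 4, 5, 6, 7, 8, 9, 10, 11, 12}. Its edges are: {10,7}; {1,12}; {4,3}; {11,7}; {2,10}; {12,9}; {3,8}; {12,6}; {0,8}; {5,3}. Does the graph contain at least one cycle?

The graph has 13 vertices, 10 edges, and 3 connected components.
Since 10 = 13 - 3, the graph is a forest and contains no cycle.

No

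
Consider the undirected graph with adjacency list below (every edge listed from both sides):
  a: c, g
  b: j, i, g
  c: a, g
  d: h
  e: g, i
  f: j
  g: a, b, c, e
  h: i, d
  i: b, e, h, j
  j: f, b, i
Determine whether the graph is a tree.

No

The graph has 10 vertices and 12 edges.
Connected but with 12 > 9 edges, so it has a cycle and is not a tree.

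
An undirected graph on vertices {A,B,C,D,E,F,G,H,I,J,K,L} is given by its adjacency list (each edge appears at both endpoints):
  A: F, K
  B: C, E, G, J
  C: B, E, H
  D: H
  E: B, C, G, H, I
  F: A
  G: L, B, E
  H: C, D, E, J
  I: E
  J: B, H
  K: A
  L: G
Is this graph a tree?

No

|V| = 12, |E| = 14.
It is not connected, so it is not a tree.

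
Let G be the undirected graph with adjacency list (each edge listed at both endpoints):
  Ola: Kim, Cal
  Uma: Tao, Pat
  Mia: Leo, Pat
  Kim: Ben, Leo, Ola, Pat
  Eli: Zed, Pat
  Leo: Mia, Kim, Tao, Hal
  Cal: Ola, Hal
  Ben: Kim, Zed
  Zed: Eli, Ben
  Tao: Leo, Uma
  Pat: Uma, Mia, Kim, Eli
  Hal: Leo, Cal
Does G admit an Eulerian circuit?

Yes

Degrees: Ola:2, Uma:2, Mia:2, Kim:4, Eli:2, Leo:4, Cal:2, Ben:2, Zed:2, Tao:2, Pat:4, Hal:2
Every vertex has even degree and the edges form a single connected piece, so an Eulerian circuit exists.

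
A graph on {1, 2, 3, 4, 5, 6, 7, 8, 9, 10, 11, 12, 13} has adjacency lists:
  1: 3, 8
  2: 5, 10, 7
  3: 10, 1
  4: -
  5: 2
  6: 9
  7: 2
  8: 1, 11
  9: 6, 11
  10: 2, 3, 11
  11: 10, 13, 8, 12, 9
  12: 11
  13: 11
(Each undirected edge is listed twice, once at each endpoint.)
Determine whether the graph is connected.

No

Component: {4}
Component: {1, 2, 3, 5, 6, 7, 8, 9, 10, 11, 12, 13}
There are 2 separate components, so the graph is not connected.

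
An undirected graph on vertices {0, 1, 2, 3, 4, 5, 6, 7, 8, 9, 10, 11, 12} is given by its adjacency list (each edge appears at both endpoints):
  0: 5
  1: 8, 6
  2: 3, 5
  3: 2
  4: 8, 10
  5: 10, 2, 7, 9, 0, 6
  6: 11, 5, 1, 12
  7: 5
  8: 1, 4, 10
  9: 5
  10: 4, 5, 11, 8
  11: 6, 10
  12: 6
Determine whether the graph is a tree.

The graph has 13 vertices and 15 edges.
Connected but with 15 > 12 edges, so it has a cycle and is not a tree.

No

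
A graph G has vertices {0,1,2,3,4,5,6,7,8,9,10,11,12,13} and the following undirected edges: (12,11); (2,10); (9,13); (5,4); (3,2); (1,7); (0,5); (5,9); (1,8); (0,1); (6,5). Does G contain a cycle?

|V| = 14, |E| = 11, number of components = 3.
A forest on 14 vertices with 3 components has exactly 11 edges, which matches — so no cycle.

No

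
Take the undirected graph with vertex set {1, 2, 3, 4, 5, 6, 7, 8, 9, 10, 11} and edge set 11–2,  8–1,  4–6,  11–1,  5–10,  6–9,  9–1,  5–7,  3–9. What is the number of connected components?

2

Component: {5, 7, 10}
Component: {1, 2, 3, 4, 6, 8, 9, 11}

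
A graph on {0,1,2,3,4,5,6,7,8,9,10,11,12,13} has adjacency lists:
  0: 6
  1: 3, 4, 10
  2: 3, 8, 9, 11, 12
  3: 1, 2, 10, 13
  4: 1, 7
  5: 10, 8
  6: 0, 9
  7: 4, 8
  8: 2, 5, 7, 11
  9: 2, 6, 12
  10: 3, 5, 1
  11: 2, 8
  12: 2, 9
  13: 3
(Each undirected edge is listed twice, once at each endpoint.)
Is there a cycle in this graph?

Yes

|V| = 14, |E| = 18, number of components = 1.
Since 18 > 14 - 1, a cycle must exist; for instance 2-11-8-7-4-1-3-2.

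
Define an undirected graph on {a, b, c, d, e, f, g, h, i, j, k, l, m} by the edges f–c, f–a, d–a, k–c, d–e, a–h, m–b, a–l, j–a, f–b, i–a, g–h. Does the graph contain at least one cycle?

No

|V| = 13, |E| = 12, number of components = 1.
A forest on 13 vertices with 1 component has exactly 12 edges, which matches — so no cycle.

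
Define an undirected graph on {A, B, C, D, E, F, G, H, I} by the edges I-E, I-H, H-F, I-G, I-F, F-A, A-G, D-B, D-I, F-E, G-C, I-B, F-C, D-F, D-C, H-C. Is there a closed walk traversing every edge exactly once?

Degrees: A:2, B:2, C:4, D:4, E:2, F:6, G:3, H:3, I:6
Vertices with odd degree: G, H. An Eulerian circuit requires all degrees even.

No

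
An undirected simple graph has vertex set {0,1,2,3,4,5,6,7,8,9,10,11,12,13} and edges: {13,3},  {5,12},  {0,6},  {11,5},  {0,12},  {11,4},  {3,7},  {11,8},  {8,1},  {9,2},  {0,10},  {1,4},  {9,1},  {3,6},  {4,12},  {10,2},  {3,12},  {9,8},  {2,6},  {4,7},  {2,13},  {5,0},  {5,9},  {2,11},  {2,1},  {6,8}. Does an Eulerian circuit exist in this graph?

Degrees: 0:4, 1:4, 2:6, 3:4, 4:4, 5:4, 6:4, 7:2, 8:4, 9:4, 10:2, 11:4, 12:4, 13:2
All degrees are even and the non-isolated vertices are connected — an Eulerian circuit exists.

Yes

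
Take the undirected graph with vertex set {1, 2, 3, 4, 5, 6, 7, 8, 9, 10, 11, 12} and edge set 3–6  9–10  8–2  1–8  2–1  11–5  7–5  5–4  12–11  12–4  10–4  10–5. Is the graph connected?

No

Component: {3, 6}
Component: {1, 2, 8}
Component: {4, 5, 7, 9, 10, 11, 12}
No edge joins these 3 groups, so the graph is disconnected.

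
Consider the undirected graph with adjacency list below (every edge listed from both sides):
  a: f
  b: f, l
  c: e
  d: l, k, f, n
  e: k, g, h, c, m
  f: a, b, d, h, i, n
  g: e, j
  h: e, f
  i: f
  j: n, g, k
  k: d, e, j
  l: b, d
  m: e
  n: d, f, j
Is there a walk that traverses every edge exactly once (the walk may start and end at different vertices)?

No

Degrees: a:1, b:2, c:1, d:4, e:5, f:6, g:2, h:2, i:1, j:3, k:3, l:2, m:1, n:3
Odd-degree vertices: a, c, e, i, j, k, m, n (8 total).
With 8 odd-degree vertices (more than two), no single trail can use every edge.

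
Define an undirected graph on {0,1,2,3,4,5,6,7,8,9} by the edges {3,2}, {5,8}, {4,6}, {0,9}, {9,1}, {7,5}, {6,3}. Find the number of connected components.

3

Component: {0, 1, 9}
Component: {5, 7, 8}
Component: {2, 3, 4, 6}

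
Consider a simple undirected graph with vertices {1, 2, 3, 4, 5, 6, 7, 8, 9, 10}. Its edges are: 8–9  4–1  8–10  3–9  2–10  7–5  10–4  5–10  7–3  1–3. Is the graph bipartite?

Color {2, 3, 4, 5, 6, 8} black and {1, 7, 9, 10} white. No edge joins two same-colored vertices, so the graph is bipartite.

Yes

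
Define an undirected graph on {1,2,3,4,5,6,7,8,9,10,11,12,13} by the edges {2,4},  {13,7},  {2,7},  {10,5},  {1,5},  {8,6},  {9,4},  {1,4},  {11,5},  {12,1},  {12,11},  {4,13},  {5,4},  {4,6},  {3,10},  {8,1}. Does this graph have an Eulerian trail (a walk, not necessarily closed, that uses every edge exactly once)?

Yes

Degrees: 1:4, 2:2, 3:1, 4:6, 5:4, 6:2, 7:2, 8:2, 9:1, 10:2, 11:2, 12:2, 13:2
Odd-degree vertices: 3, 9 (2 total).
With 2 odd-degree vertices and all edges in one connected piece, an Eulerian trail exists (from 3 to 9).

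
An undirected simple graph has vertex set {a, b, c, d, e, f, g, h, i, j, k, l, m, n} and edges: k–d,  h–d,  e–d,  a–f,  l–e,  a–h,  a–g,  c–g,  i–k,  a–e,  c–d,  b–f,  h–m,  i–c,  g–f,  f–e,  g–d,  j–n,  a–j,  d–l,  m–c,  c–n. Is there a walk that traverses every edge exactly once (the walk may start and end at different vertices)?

Degrees: a:5, b:1, c:5, d:6, e:4, f:4, g:4, h:3, i:2, j:2, k:2, l:2, m:2, n:2
Odd-degree vertices: a, b, c, h (4 total).
With 4 odd-degree vertices (more than two), no single trail can use every edge.

No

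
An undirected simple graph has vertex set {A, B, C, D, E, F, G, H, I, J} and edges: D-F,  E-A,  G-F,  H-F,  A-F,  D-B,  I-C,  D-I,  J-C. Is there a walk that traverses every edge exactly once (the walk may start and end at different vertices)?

Degrees: A:2, B:1, C:2, D:3, E:1, F:4, G:1, H:1, I:2, J:1
Odd-degree vertices: B, D, E, G, H, J (6 total).
An Eulerian trail requires 0 or 2 odd-degree vertices; here there are 6.

No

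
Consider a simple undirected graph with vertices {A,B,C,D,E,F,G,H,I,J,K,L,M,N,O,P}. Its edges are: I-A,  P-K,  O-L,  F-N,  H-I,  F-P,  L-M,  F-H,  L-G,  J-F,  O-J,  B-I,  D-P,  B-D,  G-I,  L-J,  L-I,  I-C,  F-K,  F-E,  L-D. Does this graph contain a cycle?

|V| = 16, |E| = 21, number of components = 1.
Since 21 > 16 - 1, a cycle must exist; for instance F-K-P-F.

Yes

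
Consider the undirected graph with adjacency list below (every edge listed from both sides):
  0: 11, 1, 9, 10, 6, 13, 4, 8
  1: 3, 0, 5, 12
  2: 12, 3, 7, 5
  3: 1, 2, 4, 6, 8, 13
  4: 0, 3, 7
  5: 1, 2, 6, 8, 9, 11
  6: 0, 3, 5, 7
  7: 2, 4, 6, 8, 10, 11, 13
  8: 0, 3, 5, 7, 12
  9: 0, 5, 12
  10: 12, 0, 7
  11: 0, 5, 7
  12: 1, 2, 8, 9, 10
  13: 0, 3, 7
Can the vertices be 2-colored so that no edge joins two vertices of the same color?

Yes

Partition the vertices as {1, 2, 4, 6, 8, 9, 10, 11, 13} vs {0, 3, 5, 7, 12}. Each listed edge has one endpoint in each part, so the graph is bipartite.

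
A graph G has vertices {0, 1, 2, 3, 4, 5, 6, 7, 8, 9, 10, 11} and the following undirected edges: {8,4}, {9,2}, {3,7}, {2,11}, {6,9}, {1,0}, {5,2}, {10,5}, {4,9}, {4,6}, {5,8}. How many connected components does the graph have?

Component: {0, 1}
Component: {3, 7}
Component: {2, 4, 5, 6, 8, 9, 10, 11}

3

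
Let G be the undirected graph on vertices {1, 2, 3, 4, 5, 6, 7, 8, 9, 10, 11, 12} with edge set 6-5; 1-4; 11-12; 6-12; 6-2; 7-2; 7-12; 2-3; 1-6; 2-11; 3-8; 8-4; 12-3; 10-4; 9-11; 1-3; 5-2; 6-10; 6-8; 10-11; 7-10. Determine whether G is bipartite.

No

The cycle 6-5-2-6 has length 3, which is odd, so the graph is not bipartite.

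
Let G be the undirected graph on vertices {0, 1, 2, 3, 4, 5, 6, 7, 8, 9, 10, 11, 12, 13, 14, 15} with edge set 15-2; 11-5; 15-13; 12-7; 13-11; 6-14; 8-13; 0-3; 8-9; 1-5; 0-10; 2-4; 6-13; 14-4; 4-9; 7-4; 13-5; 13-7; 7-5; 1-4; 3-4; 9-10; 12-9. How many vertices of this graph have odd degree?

Degrees: 0:2, 1:2, 2:2, 3:2, 4:6, 5:4, 6:2, 7:4, 8:2, 9:4, 10:2, 11:2, 12:2, 13:6, 14:2, 15:2
Odd-degree vertices: none.

0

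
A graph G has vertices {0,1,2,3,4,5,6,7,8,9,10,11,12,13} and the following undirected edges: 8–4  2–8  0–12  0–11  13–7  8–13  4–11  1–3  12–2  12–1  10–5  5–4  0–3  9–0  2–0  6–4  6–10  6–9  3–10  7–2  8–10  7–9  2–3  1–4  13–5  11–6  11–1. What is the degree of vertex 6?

Neighbors of 6: 4, 9, 10, 11.

4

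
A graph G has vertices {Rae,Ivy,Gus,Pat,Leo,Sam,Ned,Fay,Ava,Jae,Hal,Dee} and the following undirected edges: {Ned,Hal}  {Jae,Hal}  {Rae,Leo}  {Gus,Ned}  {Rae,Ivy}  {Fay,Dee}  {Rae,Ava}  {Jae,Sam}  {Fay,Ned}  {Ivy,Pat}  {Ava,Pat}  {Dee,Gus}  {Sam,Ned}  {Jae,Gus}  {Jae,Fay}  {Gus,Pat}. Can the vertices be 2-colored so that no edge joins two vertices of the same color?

Yes

A valid 2-coloring puts {Ivy, Gus, Leo, Sam, Fay, Ava, Hal} on one side and {Rae, Pat, Ned, Jae, Dee} on the other; every edge crosses between the two sides.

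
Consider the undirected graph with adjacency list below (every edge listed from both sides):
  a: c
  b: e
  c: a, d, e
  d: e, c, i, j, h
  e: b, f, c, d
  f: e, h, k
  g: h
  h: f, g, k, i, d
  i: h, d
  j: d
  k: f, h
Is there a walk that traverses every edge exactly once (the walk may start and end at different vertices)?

No

Degrees: a:1, b:1, c:3, d:5, e:4, f:3, g:1, h:5, i:2, j:1, k:2
Odd-degree vertices: a, b, c, d, f, g, h, j (8 total).
With 8 odd-degree vertices (more than two), no single trail can use every edge.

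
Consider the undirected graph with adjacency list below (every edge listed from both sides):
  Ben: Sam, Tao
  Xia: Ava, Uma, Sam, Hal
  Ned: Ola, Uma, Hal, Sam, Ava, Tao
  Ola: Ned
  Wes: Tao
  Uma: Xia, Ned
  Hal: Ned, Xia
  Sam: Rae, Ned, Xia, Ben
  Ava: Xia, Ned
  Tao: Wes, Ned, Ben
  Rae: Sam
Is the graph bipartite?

Partition the vertices as {Ola, Uma, Hal, Sam, Ava, Tao} vs {Ben, Xia, Ned, Wes, Rae}. Each listed edge has one endpoint in each part, so the graph is bipartite.

Yes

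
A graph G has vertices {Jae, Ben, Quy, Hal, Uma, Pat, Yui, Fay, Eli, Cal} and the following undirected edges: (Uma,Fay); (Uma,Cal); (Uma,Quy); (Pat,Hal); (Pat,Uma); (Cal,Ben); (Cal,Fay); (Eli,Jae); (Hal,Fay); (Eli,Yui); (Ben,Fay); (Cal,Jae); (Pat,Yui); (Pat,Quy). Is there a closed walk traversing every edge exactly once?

Degrees: Jae:2, Ben:2, Quy:2, Hal:2, Uma:4, Pat:4, Yui:2, Fay:4, Eli:2, Cal:4
Every vertex has even degree and the edges form a single connected piece, so an Eulerian circuit exists.

Yes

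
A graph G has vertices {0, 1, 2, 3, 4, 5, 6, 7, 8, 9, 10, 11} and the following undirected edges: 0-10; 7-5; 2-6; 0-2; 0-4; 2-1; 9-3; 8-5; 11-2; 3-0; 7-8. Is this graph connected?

No

Component: {5, 7, 8}
Component: {0, 1, 2, 3, 4, 6, 9, 10, 11}
There are 2 separate components, so the graph is not connected.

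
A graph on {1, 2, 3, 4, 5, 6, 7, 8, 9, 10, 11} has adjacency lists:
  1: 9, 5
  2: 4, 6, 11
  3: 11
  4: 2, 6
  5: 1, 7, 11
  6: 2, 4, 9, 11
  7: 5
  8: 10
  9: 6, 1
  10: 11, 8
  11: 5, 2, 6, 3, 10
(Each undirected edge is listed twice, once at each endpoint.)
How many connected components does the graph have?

1

Component: {1, 2, 3, 4, 5, 6, 7, 8, 9, 10, 11}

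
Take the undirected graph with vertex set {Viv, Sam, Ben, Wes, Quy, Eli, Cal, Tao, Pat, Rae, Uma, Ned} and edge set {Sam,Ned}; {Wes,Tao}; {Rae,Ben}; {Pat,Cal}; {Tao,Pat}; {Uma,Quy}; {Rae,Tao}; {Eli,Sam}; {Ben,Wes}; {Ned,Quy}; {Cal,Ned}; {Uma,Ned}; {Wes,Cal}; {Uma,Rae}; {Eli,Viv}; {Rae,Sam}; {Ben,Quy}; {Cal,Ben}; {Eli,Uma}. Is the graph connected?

Starting from Viv and exploring outward reaches every vertex (Viv, Eli, Sam, Uma, Rae, Ned, Quy, Ben, Tao, Cal, Wes, Pat); the graph is connected.

Yes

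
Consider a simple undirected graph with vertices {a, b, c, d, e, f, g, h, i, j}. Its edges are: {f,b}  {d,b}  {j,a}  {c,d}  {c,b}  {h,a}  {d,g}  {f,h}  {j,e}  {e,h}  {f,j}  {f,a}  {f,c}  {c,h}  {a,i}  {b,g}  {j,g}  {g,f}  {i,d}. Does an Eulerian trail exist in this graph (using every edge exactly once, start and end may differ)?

Degrees: a:4, b:4, c:4, d:4, e:2, f:6, g:4, h:4, i:2, j:4
Odd-degree vertices: none (0 total).
With 0 odd-degree vertices and all edges in one connected piece, an Eulerian trail exists.

Yes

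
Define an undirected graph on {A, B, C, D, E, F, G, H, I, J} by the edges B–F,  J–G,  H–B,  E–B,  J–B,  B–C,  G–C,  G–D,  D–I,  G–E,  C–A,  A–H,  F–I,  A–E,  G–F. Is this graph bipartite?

Yes

Color {C, D, E, F, H, J} black and {A, B, G, I} white. No edge joins two same-colored vertices, so the graph is bipartite.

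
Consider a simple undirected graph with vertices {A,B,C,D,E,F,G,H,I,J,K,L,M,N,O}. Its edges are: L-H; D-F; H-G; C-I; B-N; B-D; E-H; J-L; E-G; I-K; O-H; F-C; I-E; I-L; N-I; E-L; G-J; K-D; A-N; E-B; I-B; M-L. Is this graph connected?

Yes

A breadth-first search from A visits A, N, I, B, L, E, C, K, D, M, J, H, G, F, O — all 15 vertices — so the graph is connected.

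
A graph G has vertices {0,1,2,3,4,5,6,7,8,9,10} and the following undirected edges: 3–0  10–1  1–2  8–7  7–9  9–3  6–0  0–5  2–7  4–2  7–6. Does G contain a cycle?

Yes

|V| = 11, |E| = 11, number of components = 1.
Since 11 > 11 - 1, a cycle must exist; for instance 0-6-7-9-3-0.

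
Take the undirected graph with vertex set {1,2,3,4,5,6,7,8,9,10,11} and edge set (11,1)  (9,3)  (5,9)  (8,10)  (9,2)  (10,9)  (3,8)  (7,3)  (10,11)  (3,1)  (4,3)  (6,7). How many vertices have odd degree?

6

Degrees: 1:2, 2:1, 3:5, 4:1, 5:1, 6:1, 7:2, 8:2, 9:4, 10:3, 11:2
Odd-degree vertices: 2, 3, 4, 5, 6, 10.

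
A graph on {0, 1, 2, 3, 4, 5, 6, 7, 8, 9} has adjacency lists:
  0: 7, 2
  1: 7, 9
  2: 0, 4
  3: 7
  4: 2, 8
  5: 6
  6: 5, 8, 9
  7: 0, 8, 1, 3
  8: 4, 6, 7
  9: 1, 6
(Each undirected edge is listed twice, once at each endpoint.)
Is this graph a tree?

No

|V| = 10, |E| = 11.
Connected but with 11 > 9 edges, so it has a cycle and is not a tree.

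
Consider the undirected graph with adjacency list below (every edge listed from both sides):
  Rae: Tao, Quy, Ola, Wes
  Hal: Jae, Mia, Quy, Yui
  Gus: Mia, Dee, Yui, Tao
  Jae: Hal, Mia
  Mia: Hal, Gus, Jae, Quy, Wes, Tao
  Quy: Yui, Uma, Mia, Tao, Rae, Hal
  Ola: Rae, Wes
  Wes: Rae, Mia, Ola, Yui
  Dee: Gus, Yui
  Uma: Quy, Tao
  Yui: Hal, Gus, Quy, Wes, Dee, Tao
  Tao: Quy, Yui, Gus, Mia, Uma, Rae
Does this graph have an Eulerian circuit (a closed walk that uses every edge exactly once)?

Degrees: Rae:4, Hal:4, Gus:4, Jae:2, Mia:6, Quy:6, Ola:2, Wes:4, Dee:2, Uma:2, Yui:6, Tao:6
Every vertex has even degree and the edges form a single connected piece, so an Eulerian circuit exists.

Yes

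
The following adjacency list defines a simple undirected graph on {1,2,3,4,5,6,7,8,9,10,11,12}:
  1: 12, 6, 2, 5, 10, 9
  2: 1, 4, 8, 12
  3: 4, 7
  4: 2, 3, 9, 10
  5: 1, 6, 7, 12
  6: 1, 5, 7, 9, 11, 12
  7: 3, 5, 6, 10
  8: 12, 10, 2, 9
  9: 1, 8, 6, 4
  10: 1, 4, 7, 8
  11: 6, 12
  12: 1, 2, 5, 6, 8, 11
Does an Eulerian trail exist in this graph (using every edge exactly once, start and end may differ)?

Yes

Degrees: 1:6, 2:4, 3:2, 4:4, 5:4, 6:6, 7:4, 8:4, 9:4, 10:4, 11:2, 12:6
Odd-degree vertices: none (0 total).
With 0 odd-degree vertices and all edges in one connected piece, an Eulerian trail exists.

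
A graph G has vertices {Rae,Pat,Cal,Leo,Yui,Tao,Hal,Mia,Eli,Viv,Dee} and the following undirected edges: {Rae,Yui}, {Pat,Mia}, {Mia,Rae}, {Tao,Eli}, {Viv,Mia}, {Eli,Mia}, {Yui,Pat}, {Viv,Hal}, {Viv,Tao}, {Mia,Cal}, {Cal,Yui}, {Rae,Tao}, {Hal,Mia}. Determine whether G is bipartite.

No

The cycle Mia-Hal-Viv-Mia has length 3, which is odd, so the graph is not bipartite.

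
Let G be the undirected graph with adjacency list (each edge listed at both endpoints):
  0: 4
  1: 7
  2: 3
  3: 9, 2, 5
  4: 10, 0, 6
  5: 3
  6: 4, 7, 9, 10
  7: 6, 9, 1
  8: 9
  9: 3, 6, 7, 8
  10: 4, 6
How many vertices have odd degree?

8

Degrees: 0:1, 1:1, 2:1, 3:3, 4:3, 5:1, 6:4, 7:3, 8:1, 9:4, 10:2
Odd-degree vertices: 0, 1, 2, 3, 4, 5, 7, 8.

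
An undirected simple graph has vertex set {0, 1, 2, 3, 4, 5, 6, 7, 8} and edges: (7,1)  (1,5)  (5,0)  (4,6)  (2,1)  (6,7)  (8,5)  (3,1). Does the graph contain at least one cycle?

|V| = 9, |E| = 8, number of components = 1.
A forest on 9 vertices with 1 component has exactly 8 edges, which matches — so no cycle.

No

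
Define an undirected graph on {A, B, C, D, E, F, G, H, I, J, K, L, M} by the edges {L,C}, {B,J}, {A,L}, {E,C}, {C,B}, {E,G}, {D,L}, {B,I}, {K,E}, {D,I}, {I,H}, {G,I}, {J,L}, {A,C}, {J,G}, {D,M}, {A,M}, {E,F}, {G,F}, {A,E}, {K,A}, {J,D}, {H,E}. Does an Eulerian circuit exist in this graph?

Degrees: A:5, B:3, C:4, D:4, E:6, F:2, G:4, H:2, I:4, J:4, K:2, L:4, M:2
Vertices with odd degree: A, B. An Eulerian circuit requires all degrees even.

No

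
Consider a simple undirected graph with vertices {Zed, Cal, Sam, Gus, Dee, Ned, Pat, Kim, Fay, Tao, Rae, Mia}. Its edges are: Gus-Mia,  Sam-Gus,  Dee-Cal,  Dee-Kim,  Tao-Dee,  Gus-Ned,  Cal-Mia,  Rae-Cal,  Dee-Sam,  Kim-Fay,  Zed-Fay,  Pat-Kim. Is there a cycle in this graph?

The graph has 12 vertices, 12 edges, and 1 connected component.
One cycle is Dee-Cal-Mia-Gus-Sam-Dee.

Yes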